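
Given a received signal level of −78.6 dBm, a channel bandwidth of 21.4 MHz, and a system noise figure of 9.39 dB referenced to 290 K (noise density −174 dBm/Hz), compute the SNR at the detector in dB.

Noise floor: N = −174 + 10 log₁₀(B) + NF
10 log₁₀(2.14×10⁷) = 73.3 dB
N = −174 + 73.3 + 9.39 = −91.31 dBm
SNR = P_sig − N = −78.6 − (−91.31) = 12.71 dB → 12.7 dB

12.7 dB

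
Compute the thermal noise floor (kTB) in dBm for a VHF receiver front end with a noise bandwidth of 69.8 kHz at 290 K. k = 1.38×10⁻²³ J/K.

P_n = kTB = 1.38×10⁻²³ × 290 × 6.98×10⁴ = 2.79×10⁻¹⁶ W
In dBm: 10 log₁₀(2.79×10⁻¹⁶ / 10⁻³) = −125.5 dBm

−125.5 dBm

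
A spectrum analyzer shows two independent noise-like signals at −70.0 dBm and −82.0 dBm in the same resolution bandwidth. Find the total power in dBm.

−69.7 dBm

Convert to linear, add, convert back:
P₁ = 1.00×10⁻¹⁰ W, P₂ = 6.31×10⁻¹² W
P_tot = 1.06×10⁻¹⁰ W → 10 log₁₀(P_tot / 10⁻³) = −69.7 dBm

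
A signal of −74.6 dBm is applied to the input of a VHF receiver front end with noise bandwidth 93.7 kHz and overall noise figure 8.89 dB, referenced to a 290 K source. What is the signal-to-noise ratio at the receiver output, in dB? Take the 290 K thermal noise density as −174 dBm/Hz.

Noise floor: N = −174 + 10 log₁₀(B) + NF
10 log₁₀(9.37×10⁴) = 49.72 dB
N = −174 + 49.72 + 8.89 = −115.39 dBm
SNR = P_sig − N = −74.6 − (−115.39) = 40.79 dB → 40.8 dB

40.8 dB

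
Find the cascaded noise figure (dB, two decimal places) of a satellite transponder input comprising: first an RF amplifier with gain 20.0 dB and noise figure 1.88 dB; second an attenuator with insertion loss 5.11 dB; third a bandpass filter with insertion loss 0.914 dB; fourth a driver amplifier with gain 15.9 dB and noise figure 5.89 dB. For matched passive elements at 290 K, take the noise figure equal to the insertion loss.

2.27 dB

Convert to linear (a loss of L dB is a gain of −L dB): F_i = 10^(NF_i/10), G_i = 10^(G_i,dB/10)
  Stage 1: F_1 = 10^(1.88/10) = 1.542, G_1 = 10^(20.0/10) = 100.0
  Stage 2: F_2 = 10^(5.11/10) = 3.243, G_2 = 10^(−5.11/10) = 0.3083
  Stage 3: F_3 = 10^(0.914/10) = 1.234, G_3 = 10^(−0.914/10) = 0.8102
  Stage 4: F_4 = 10^(5.89/10) = 3.882, G_4 = 10^(15.9/10) = 38.90
Friis cascade:
  F = 1.542 + (3.243 − 1)/100.0 + (1.234 − 1)/30.83 + (3.882 − 1)/24.98 = 1.687
NF = 10 log₁₀(1.687) = 2.27 dB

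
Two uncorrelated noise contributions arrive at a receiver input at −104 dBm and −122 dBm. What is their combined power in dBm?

−103.9 dBm

Convert to linear, add, convert back:
P₁ = 3.98×10⁻¹⁴ W, P₂ = 6.31×10⁻¹⁶ W
P_tot = 4.04×10⁻¹⁴ W → 10 log₁₀(P_tot / 10⁻³) = −103.9 dBm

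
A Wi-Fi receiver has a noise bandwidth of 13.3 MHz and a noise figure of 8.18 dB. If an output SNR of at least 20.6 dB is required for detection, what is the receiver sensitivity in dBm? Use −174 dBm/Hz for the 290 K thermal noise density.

−74.0 dBm

Sensitivity = −174 + 10 log₁₀(B) + NF + SNR_min
= −174 + 71.24 + 8.18 + 20.6
= −73.98 dBm → −74.0 dBm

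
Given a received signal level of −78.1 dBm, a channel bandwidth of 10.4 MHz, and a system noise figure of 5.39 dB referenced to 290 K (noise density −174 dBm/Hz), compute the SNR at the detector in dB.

20.3 dB

Noise floor: N = −174 + 10 log₁₀(B) + NF
10 log₁₀(1.04×10⁷) = 70.17 dB
N = −174 + 70.17 + 5.39 = −98.44 dBm
SNR = P_sig − N = −78.1 − (−98.44) = 20.34 dB → 20.3 dB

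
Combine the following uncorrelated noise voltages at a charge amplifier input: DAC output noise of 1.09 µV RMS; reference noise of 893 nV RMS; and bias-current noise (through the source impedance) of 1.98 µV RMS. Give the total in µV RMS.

2.43 µV

Uncorrelated sources add in power (mean-square): V_tot = √(ΣV_i²)
V_tot = √[(1.09×10⁻⁶)² + (8.93×10⁻⁷)² + (1.98×10⁻⁶)²] = 2.43×10⁻⁶ V = 2.43 µV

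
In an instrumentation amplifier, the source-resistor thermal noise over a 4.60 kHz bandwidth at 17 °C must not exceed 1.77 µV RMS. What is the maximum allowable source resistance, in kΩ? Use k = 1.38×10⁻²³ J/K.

42.5 kΩ

T = 17 °C + 273.15 = 290.15 K
Johnson–Nyquist: V_n = √(4kTRB) ⇒ R = V_n² / (4kTB)
4kTB = 4 × 1.38×10⁻²³ × 290.15 × 4.60×10³ = 7.37×10⁻¹⁷
R = (1.77×10⁻⁶)² / 7.37×10⁻¹⁷ = 4.25×10⁴ Ω = 42.5 kΩ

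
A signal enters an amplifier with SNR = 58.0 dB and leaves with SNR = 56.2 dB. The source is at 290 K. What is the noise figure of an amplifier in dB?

1.8 dB

NF (dB) = SNR_in(dB) − SNR_out(dB) when the source is at T₀
NF = 58.0 − 56.2 = 1.8 dB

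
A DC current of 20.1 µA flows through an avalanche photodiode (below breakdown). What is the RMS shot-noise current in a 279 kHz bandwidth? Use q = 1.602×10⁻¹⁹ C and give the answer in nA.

1.34 nA

I_n = √(2qI·B)
2qI·B = 2 × 1.602×10⁻¹⁹ × 2.01×10⁻⁵ × 2.79×10⁵ = 1.80×10⁻¹⁸ A²
I_n = √(1.80×10⁻¹⁸) = 1.34×10⁻⁹ A = 1.34 nA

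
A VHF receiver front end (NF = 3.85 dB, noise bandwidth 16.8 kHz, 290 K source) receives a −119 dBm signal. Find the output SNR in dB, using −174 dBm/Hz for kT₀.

Noise floor: N = −174 + 10 log₁₀(B) + NF
10 log₁₀(1.68×10⁴) = 42.25 dB
N = −174 + 42.25 + 3.85 = −127.90 dBm
SNR = P_sig − N = −119 − (−127.90) = 8.90 dB → 8.9 dB

8.9 dB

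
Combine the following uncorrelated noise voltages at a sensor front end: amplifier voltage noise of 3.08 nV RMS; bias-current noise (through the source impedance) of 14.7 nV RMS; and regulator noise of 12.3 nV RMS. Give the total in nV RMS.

Uncorrelated sources add in power (mean-square): V_tot = √(ΣV_i²)
V_tot = √[(3.08×10⁻⁹)² + (1.47×10⁻⁸)² + (1.23×10⁻⁸)²] = 1.94×10⁻⁸ V = 19.4 nV

19.4 nV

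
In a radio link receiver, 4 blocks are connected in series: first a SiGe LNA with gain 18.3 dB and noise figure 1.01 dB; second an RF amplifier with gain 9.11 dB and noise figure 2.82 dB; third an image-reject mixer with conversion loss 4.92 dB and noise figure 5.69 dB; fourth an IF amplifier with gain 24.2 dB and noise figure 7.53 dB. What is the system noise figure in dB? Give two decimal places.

1.16 dB

Convert to linear (a loss of L dB is a gain of −L dB): F_i = 10^(NF_i/10), G_i = 10^(G_i,dB/10)
  Stage 1: F_1 = 10^(1.01/10) = 1.262, G_1 = 10^(18.3/10) = 67.61
  Stage 2: F_2 = 10^(2.82/10) = 1.914, G_2 = 10^(9.11/10) = 8.147
  Stage 3: F_3 = 10^(5.69/10) = 3.707, G_3 = 10^(−4.92/10) = 0.3221
  Stage 4: F_4 = 10^(7.53/10) = 5.662, G_4 = 10^(24.2/10) = 263.0
Friis cascade:
  F = 1.262 + (1.914 − 1)/67.61 + (3.707 − 1)/550.8 + (5.662 − 1)/177.4 = 1.307
NF = 10 log₁₀(1.307) = 1.16 dB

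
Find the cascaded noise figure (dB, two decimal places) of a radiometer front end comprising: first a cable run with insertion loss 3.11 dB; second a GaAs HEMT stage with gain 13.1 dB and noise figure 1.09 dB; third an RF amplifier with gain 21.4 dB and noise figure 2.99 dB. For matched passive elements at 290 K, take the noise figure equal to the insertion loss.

Convert to linear (a loss of L dB is a gain of −L dB): F_i = 10^(NF_i/10), G_i = 10^(G_i,dB/10)
  Stage 1: F_1 = 10^(3.11/10) = 2.046, G_1 = 10^(−3.11/10) = 0.4887
  Stage 2: F_2 = 10^(1.09/10) = 1.285, G_2 = 10^(13.1/10) = 20.42
  Stage 3: F_3 = 10^(2.99/10) = 1.991, G_3 = 10^(21.4/10) = 138.0
Friis cascade:
  F = 2.046 + (1.285 − 1)/0.4887 + (1.991 − 1)/9.977 = 2.730
NF = 10 log₁₀(2.730) = 4.36 dB

4.36 dB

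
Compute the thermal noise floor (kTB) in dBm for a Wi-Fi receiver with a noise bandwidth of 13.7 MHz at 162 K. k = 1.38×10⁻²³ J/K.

−105.1 dBm

P_n = kTB = 1.38×10⁻²³ × 162 × 1.37×10⁷ = 3.06×10⁻¹⁴ W
In dBm: 10 log₁₀(3.06×10⁻¹⁴ / 10⁻³) = −105.1 dBm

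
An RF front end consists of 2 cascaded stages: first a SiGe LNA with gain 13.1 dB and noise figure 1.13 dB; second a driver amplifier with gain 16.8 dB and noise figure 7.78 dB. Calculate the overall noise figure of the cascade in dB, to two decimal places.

Convert to linear (a loss of L dB is a gain of −L dB): F_i = 10^(NF_i/10), G_i = 10^(G_i,dB/10)
  Stage 1: F_1 = 10^(1.13/10) = 1.297, G_1 = 10^(13.1/10) = 20.42
  Stage 2: F_2 = 10^(7.78/10) = 5.998, G_2 = 10^(16.8/10) = 47.86
Friis cascade:
  F = 1.297 + (5.998 − 1)/20.42 = 1.542
NF = 10 log₁₀(1.542) = 1.88 dB

1.88 dB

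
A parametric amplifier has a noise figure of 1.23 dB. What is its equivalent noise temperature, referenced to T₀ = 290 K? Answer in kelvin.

F = 10^(1.23/10) = 1.32739
T_e = (F − 1)·T₀ = (1.32739 − 1) × 290 = 94.9 K

94.9 K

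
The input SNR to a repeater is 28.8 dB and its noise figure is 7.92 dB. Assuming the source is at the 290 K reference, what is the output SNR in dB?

20.88 dB

By definition F = SNR_in/SNR_out, so in dB: SNR_out = SNR_in − NF
SNR_out = 28.8 − 7.92 = 20.88 dB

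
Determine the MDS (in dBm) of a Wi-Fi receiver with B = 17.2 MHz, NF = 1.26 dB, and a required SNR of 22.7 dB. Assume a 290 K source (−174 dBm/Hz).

−77.7 dBm

Sensitivity = −174 + 10 log₁₀(B) + NF + SNR_min
= −174 + 72.36 + 1.26 + 22.7
= −77.68 dBm → −77.7 dBm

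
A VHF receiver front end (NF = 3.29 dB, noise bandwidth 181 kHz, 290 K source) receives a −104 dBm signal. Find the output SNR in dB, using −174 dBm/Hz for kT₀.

Noise floor: N = −174 + 10 log₁₀(B) + NF
10 log₁₀(1.81×10⁵) = 52.58 dB
N = −174 + 52.58 + 3.29 = −118.13 dBm
SNR = P_sig − N = −104 − (−118.13) = 14.13 dB → 14.1 dB

14.1 dB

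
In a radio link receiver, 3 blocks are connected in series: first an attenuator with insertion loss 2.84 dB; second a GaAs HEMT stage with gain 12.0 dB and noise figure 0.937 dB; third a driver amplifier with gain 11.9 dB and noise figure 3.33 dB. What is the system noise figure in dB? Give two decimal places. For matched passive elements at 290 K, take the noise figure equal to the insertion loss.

Convert to linear (a loss of L dB is a gain of −L dB): F_i = 10^(NF_i/10), G_i = 10^(G_i,dB/10)
  Stage 1: F_1 = 10^(2.84/10) = 1.923, G_1 = 10^(−2.84/10) = 0.5200
  Stage 2: F_2 = 10^(0.937/10) = 1.241, G_2 = 10^(12.0/10) = 15.85
  Stage 3: F_3 = 10^(3.33/10) = 2.153, G_3 = 10^(11.9/10) = 15.49
Friis cascade:
  F = 1.923 + (1.241 − 1)/0.5200 + (2.153 − 1)/8.241 = 2.526
NF = 10 log₁₀(2.526) = 4.02 dB

4.02 dB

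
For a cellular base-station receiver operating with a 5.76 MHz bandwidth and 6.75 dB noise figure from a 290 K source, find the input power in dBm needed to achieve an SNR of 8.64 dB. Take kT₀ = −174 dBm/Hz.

−91.0 dBm

Sensitivity = −174 + 10 log₁₀(B) + NF + SNR_min
= −174 + 67.6 + 6.75 + 8.64
= −91.01 dBm → −91.0 dBm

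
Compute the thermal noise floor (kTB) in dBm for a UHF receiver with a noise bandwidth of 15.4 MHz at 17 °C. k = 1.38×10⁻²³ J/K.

T = 17 °C + 273.15 = 290.15 K
P_n = kTB = 1.38×10⁻²³ × 290.15 × 1.54×10⁷ = 6.17×10⁻¹⁴ W
In dBm: 10 log₁₀(6.17×10⁻¹⁴ / 10⁻³) = −102.1 dBm

−102.1 dBm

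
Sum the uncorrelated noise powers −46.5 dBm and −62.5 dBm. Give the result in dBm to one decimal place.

Convert to linear, add, convert back:
P₁ = 2.24×10⁻⁸ W, P₂ = 5.62×10⁻¹⁰ W
P_tot = 2.29×10⁻⁸ W → 10 log₁₀(P_tot / 10⁻³) = −46.4 dBm

−46.4 dBm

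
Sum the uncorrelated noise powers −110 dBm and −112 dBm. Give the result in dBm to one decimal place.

−107.9 dBm

Convert to linear, add, convert back:
P₁ = 1.00×10⁻¹⁴ W, P₂ = 6.31×10⁻¹⁵ W
P_tot = 1.63×10⁻¹⁴ W → 10 log₁₀(P_tot / 10⁻³) = −107.9 dBm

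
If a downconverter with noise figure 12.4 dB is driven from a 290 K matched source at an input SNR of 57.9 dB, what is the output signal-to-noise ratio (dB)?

45.5 dB

By definition F = SNR_in/SNR_out, so in dB: SNR_out = SNR_in − NF
SNR_out = 57.9 − 12.4 = 45.5 dB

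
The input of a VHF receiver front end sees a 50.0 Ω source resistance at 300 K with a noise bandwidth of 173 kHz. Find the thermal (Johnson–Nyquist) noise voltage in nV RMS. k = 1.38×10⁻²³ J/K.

378 nV

V_n = √(4kTRB)
4kTRB = 4 × 1.38×10⁻²³ × 300 × 5.00×10¹ × 1.73×10⁵ = 1.43×10⁻¹³ V²
V_n = √(1.43×10⁻¹³) = 3.78×10⁻⁷ V = 378 nV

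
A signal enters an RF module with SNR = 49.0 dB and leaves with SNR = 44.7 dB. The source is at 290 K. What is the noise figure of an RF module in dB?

NF (dB) = SNR_in(dB) − SNR_out(dB) when the source is at T₀
NF = 49.0 − 44.7 = 4.3 dB

4.3 dB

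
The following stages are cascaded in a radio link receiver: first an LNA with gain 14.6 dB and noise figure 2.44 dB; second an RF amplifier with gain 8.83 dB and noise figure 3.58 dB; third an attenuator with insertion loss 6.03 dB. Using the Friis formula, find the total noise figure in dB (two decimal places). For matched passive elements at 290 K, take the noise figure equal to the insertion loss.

2.58 dB

Convert to linear (a loss of L dB is a gain of −L dB): F_i = 10^(NF_i/10), G_i = 10^(G_i,dB/10)
  Stage 1: F_1 = 10^(2.44/10) = 1.754, G_1 = 10^(14.6/10) = 28.84
  Stage 2: F_2 = 10^(3.58/10) = 2.280, G_2 = 10^(8.83/10) = 7.638
  Stage 3: F_3 = 10^(6.03/10) = 4.009, G_3 = 10^(−6.03/10) = 0.2495
Friis cascade:
  F = 1.754 + (2.280 − 1)/28.84 + (4.009 − 1)/220.3 = 1.812
NF = 10 log₁₀(1.812) = 2.58 dB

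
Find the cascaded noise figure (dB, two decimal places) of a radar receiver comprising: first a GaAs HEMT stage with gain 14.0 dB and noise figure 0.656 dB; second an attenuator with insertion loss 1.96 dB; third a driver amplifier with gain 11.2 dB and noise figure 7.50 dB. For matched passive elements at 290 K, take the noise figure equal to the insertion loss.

1.69 dB

Convert to linear (a loss of L dB is a gain of −L dB): F_i = 10^(NF_i/10), G_i = 10^(G_i,dB/10)
  Stage 1: F_1 = 10^(0.656/10) = 1.163, G_1 = 10^(14.0/10) = 25.12
  Stage 2: F_2 = 10^(1.96/10) = 1.570, G_2 = 10^(−1.96/10) = 0.6368
  Stage 3: F_3 = 10^(7.50/10) = 5.623, G_3 = 10^(11.2/10) = 13.18
Friis cascade:
  F = 1.163 + (1.570 − 1)/25.12 + (5.623 − 1)/16.00 = 1.475
NF = 10 log₁₀(1.475) = 1.69 dB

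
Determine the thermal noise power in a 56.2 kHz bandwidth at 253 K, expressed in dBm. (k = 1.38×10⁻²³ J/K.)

P_n = kTB = 1.38×10⁻²³ × 253 × 5.62×10⁴ = 1.96×10⁻¹⁶ W
In dBm: 10 log₁₀(1.96×10⁻¹⁶ / 10⁻³) = −127.1 dBm

−127.1 dBm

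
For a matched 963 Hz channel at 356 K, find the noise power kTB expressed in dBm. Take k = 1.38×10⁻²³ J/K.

−143.3 dBm

P_n = kTB = 1.38×10⁻²³ × 356 × 9.63×10² = 4.73×10⁻¹⁸ W
In dBm: 10 log₁₀(4.73×10⁻¹⁸ / 10⁻³) = −143.3 dBm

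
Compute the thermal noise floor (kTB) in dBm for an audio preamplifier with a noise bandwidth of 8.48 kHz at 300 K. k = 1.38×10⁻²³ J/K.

−134.5 dBm

P_n = kTB = 1.38×10⁻²³ × 300 × 8.48×10³ = 3.51×10⁻¹⁷ W
In dBm: 10 log₁₀(3.51×10⁻¹⁷ / 10⁻³) = −134.5 dBm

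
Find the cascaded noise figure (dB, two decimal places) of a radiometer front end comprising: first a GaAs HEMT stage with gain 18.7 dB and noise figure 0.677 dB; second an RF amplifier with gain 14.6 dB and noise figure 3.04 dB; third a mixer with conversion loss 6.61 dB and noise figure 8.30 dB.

Convert to linear (a loss of L dB is a gain of −L dB): F_i = 10^(NF_i/10), G_i = 10^(G_i,dB/10)
  Stage 1: F_1 = 10^(0.677/10) = 1.169, G_1 = 10^(18.7/10) = 74.13
  Stage 2: F_2 = 10^(3.04/10) = 2.014, G_2 = 10^(14.6/10) = 28.84
  Stage 3: F_3 = 10^(8.30/10) = 6.761, G_3 = 10^(−6.61/10) = 0.2183
Friis cascade:
  F = 1.169 + (2.014 − 1)/74.13 + (6.761 − 1)/2138 = 1.185
NF = 10 log₁₀(1.185) = 0.74 dB

0.74 dB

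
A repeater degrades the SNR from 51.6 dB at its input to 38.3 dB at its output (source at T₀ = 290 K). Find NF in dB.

13.3 dB

NF (dB) = SNR_in(dB) − SNR_out(dB) when the source is at T₀
NF = 51.6 − 38.3 = 13.3 dB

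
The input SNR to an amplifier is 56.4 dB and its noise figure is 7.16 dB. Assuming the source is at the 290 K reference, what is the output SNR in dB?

49.24 dB

By definition F = SNR_in/SNR_out, so in dB: SNR_out = SNR_in − NF
SNR_out = 56.4 − 7.16 = 49.24 dB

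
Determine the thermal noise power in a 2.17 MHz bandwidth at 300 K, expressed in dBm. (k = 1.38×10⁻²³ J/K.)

P_n = kTB = 1.38×10⁻²³ × 300 × 2.17×10⁶ = 8.98×10⁻¹⁵ W
In dBm: 10 log₁₀(8.98×10⁻¹⁵ / 10⁻³) = −110.5 dBm

−110.5 dBm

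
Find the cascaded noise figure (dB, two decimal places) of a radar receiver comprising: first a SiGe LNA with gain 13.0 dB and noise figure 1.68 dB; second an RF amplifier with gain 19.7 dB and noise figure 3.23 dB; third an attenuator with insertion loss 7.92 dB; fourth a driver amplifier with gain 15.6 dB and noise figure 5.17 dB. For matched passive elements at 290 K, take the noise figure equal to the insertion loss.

1.87 dB

Convert to linear (a loss of L dB is a gain of −L dB): F_i = 10^(NF_i/10), G_i = 10^(G_i,dB/10)
  Stage 1: F_1 = 10^(1.68/10) = 1.472, G_1 = 10^(13.0/10) = 19.95
  Stage 2: F_2 = 10^(3.23/10) = 2.104, G_2 = 10^(19.7/10) = 93.33
  Stage 3: F_3 = 10^(7.92/10) = 6.194, G_3 = 10^(−7.92/10) = 0.1614
  Stage 4: F_4 = 10^(5.17/10) = 3.289, G_4 = 10^(15.6/10) = 36.31
Friis cascade:
  F = 1.472 + (2.104 − 1)/19.95 + (6.194 − 1)/1862 + (3.289 − 1)/300.6 = 1.538
NF = 10 log₁₀(1.538) = 1.87 dB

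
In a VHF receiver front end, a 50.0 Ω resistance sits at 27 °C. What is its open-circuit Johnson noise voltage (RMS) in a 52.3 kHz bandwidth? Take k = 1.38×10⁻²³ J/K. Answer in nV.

208 nV

T = 27 °C + 273.15 = 300.15 K
V_n = √(4kTRB)
4kTRB = 4 × 1.38×10⁻²³ × 300.15 × 5.00×10¹ × 5.23×10⁴ = 4.33×10⁻¹⁴ V²
V_n = √(4.33×10⁻¹⁴) = 2.08×10⁻⁷ V = 208 nV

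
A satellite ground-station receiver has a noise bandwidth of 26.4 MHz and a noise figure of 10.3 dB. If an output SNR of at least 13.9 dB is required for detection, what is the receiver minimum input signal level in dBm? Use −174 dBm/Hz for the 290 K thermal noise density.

−75.6 dBm

Sensitivity = −174 + 10 log₁₀(B) + NF + SNR_min
= −174 + 74.22 + 10.3 + 13.9
= −75.58 dBm → −75.6 dBm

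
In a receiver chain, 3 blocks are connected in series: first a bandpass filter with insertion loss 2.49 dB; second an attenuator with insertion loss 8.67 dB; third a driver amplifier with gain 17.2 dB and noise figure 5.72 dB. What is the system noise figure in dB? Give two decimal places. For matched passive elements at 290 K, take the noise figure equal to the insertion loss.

Convert to linear (a loss of L dB is a gain of −L dB): F_i = 10^(NF_i/10), G_i = 10^(G_i,dB/10)
  Stage 1: F_1 = 10^(2.49/10) = 1.774, G_1 = 10^(−2.49/10) = 0.5636
  Stage 2: F_2 = 10^(8.67/10) = 7.362, G_2 = 10^(−8.67/10) = 0.1358
  Stage 3: F_3 = 10^(5.72/10) = 3.733, G_3 = 10^(17.2/10) = 52.48
Friis cascade:
  F = 1.774 + (7.362 − 1)/0.5636 + (3.733 − 1)/0.07656 = 48.75
NF = 10 log₁₀(48.75) = 16.88 dB

16.88 dB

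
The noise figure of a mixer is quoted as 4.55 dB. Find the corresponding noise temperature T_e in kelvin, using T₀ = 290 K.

F = 10^(4.55/10) = 2.85102
T_e = (F − 1)·T₀ = (2.85102 − 1) × 290 = 537 K

537 K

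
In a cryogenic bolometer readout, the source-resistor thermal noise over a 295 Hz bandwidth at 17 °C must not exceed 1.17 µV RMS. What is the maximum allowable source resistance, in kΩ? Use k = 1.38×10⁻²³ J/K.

290 kΩ

T = 17 °C + 273.15 = 290.15 K
Johnson–Nyquist: V_n = √(4kTRB) ⇒ R = V_n² / (4kTB)
4kTB = 4 × 1.38×10⁻²³ × 290.15 × 2.95×10² = 4.72×10⁻¹⁸
R = (1.17×10⁻⁶)² / 4.72×10⁻¹⁸ = 2.90×10⁵ Ω = 290 kΩ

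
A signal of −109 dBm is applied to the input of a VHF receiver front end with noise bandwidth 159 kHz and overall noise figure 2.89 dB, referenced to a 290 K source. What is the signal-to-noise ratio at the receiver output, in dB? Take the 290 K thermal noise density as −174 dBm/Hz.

10.1 dB

Noise floor: N = −174 + 10 log₁₀(B) + NF
10 log₁₀(1.59×10⁵) = 52.01 dB
N = −174 + 52.01 + 2.89 = −119.10 dBm
SNR = P_sig − N = −109 − (−119.10) = 10.10 dB → 10.1 dB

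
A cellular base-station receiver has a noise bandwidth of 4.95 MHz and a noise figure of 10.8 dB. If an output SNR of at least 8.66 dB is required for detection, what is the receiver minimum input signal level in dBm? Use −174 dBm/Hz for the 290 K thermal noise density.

−87.6 dBm

Sensitivity = −174 + 10 log₁₀(B) + NF + SNR_min
= −174 + 66.95 + 10.8 + 8.66
= −87.59 dBm → −87.6 dBm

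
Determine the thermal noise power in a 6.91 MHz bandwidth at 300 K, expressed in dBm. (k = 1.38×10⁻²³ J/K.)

−105.4 dBm

P_n = kTB = 1.38×10⁻²³ × 300 × 6.91×10⁶ = 2.86×10⁻¹⁴ W
In dBm: 10 log₁₀(2.86×10⁻¹⁴ / 10⁻³) = −105.4 dBm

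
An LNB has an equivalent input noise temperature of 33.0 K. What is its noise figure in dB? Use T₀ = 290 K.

0.468 dB

F = 1 + T_e/T₀ = 1 + 33.0/290 = 1.11379
NF = 10 log₁₀(1.11379) = 0.468 dB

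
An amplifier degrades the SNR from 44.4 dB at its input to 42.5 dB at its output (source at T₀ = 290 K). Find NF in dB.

NF (dB) = SNR_in(dB) − SNR_out(dB) when the source is at T₀
NF = 44.4 − 42.5 = 1.9 dB

1.9 dB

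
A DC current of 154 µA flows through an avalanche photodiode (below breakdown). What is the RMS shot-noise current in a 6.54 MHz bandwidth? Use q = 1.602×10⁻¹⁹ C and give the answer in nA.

I_n = √(2qI·B)
2qI·B = 2 × 1.602×10⁻¹⁹ × 1.54×10⁻⁴ × 6.54×10⁶ = 3.23×10⁻¹⁶ A²
I_n = √(3.23×10⁻¹⁶) = 1.80×10⁻⁸ A = 18.0 nA

18.0 nA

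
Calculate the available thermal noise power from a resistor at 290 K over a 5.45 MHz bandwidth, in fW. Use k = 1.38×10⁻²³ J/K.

21.8 fW

P_n = kTB = 1.38×10⁻²³ × 290 × 5.45×10⁶ = 2.18×10⁻¹⁴ W = 21.8 fW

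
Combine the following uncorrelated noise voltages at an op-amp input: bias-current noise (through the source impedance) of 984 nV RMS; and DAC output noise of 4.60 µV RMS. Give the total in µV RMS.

4.70 µV

Uncorrelated sources add in power (mean-square): V_tot = √(ΣV_i²)
V_tot = √[(9.84×10⁻⁷)² + (4.60×10⁻⁶)²] = 4.70×10⁻⁶ V = 4.70 µV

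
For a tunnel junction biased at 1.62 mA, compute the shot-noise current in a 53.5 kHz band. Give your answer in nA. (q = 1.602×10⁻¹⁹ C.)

5.27 nA

I_n = √(2qI·B)
2qI·B = 2 × 1.602×10⁻¹⁹ × 1.62×10⁻³ × 5.35×10⁴ = 2.78×10⁻¹⁷ A²
I_n = √(2.78×10⁻¹⁷) = 5.27×10⁻⁹ A = 5.27 nA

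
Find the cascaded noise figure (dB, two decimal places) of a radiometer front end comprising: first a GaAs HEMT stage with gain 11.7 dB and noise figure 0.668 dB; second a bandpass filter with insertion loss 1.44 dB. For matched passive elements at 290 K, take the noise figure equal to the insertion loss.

Convert to linear (a loss of L dB is a gain of −L dB): F_i = 10^(NF_i/10), G_i = 10^(G_i,dB/10)
  Stage 1: F_1 = 10^(0.668/10) = 1.166, G_1 = 10^(11.7/10) = 14.79
  Stage 2: F_2 = 10^(1.44/10) = 1.393, G_2 = 10^(−1.44/10) = 0.7178
Friis cascade:
  F = 1.166 + (1.393 − 1)/14.79 = 1.193
NF = 10 log₁₀(1.193) = 0.77 dB

0.77 dB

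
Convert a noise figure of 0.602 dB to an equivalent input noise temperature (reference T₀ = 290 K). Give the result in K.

43.1 K

F = 10^(0.602/10) = 1.14868
T_e = (F − 1)·T₀ = (1.14868 − 1) × 290 = 43.1 K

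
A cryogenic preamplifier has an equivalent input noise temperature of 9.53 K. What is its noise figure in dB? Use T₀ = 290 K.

F = 1 + T_e/T₀ = 1 + 9.53/290 = 1.03286
NF = 10 log₁₀(1.03286) = 0.140 dB

0.140 dB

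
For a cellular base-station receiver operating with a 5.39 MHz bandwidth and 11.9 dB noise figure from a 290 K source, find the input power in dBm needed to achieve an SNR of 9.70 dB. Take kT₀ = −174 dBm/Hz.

Sensitivity = −174 + 10 log₁₀(B) + NF + SNR_min
= −174 + 67.32 + 11.9 + 9.70
= −85.08 dBm → −85.1 dBm

−85.1 dBm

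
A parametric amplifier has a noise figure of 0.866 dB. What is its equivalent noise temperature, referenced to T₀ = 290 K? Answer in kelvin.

F = 10^(0.866/10) = 1.22067
T_e = (F − 1)·T₀ = (1.22067 − 1) × 290 = 64.0 K

64.0 K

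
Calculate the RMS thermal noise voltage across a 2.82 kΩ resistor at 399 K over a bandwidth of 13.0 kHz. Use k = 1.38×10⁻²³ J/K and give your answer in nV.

899 nV

V_n = √(4kTRB)
4kTRB = 4 × 1.38×10⁻²³ × 399 × 2.82×10³ × 1.30×10⁴ = 8.07×10⁻¹³ V²
V_n = √(8.07×10⁻¹³) = 8.99×10⁻⁷ V = 899 nV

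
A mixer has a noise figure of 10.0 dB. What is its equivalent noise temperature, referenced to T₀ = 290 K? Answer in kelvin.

2610 K

F = 10^(10.0/10) = 10
T_e = (F − 1)·T₀ = (10 − 1) × 290 = 2610 K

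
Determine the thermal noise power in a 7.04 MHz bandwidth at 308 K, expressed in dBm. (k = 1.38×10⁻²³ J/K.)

−105.2 dBm

P_n = kTB = 1.38×10⁻²³ × 308 × 7.04×10⁶ = 2.99×10⁻¹⁴ W
In dBm: 10 log₁₀(2.99×10⁻¹⁴ / 10⁻³) = −105.2 dBm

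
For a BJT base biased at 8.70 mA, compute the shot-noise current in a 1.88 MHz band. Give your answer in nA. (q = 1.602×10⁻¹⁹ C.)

72.4 nA

I_n = √(2qI·B)
2qI·B = 2 × 1.602×10⁻¹⁹ × 8.70×10⁻³ × 1.88×10⁶ = 5.24×10⁻¹⁵ A²
I_n = √(5.24×10⁻¹⁵) = 7.24×10⁻⁸ A = 72.4 nA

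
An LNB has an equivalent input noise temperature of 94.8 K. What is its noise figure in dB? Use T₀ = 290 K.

1.23 dB

F = 1 + T_e/T₀ = 1 + 94.8/290 = 1.3269
NF = 10 log₁₀(1.3269) = 1.23 dB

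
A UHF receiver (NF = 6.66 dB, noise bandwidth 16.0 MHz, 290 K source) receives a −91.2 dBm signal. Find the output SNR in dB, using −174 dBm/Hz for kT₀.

Noise floor: N = −174 + 10 log₁₀(B) + NF
10 log₁₀(1.60×10⁷) = 72.04 dB
N = −174 + 72.04 + 6.66 = −95.30 dBm
SNR = P_sig − N = −91.2 − (−95.30) = 4.10 dB → 4.1 dB

4.1 dB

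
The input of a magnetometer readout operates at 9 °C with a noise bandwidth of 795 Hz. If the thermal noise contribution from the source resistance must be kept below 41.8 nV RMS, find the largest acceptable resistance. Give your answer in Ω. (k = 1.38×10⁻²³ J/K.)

T = 9 °C + 273.15 = 282.15 K
Johnson–Nyquist: V_n = √(4kTRB) ⇒ R = V_n² / (4kTB)
4kTB = 4 × 1.38×10⁻²³ × 282.15 × 7.95×10² = 1.24×10⁻¹⁷
R = (4.18×10⁻⁸)² / 1.24×10⁻¹⁷ = 1.41×10² Ω = 141 Ω

141 Ω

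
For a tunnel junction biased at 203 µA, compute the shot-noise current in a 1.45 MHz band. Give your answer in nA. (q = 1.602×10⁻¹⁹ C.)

I_n = √(2qI·B)
2qI·B = 2 × 1.602×10⁻¹⁹ × 2.03×10⁻⁴ × 1.45×10⁶ = 9.43×10⁻¹⁷ A²
I_n = √(9.43×10⁻¹⁷) = 9.71×10⁻⁹ A = 9.71 nA

9.71 nA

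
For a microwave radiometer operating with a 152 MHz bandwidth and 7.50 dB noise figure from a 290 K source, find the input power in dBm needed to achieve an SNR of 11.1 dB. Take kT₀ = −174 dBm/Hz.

−73.6 dBm

Sensitivity = −174 + 10 log₁₀(B) + NF + SNR_min
= −174 + 81.82 + 7.50 + 11.1
= −73.58 dBm → −73.6 dBm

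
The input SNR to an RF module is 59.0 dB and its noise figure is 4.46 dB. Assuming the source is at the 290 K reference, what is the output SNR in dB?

By definition F = SNR_in/SNR_out, so in dB: SNR_out = SNR_in − NF
SNR_out = 59.0 − 4.46 = 54.54 dB

54.54 dB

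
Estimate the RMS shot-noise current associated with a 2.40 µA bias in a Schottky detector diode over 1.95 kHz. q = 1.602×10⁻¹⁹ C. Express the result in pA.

38.7 pA

I_n = √(2qI·B)
2qI·B = 2 × 1.602×10⁻¹⁹ × 2.40×10⁻⁶ × 1.95×10³ = 1.50×10⁻²¹ A²
I_n = √(1.50×10⁻²¹) = 3.87×10⁻¹¹ A = 38.7 pA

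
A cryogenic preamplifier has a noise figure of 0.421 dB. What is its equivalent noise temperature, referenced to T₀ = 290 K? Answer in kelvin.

29.5 K

F = 10^(0.421/10) = 1.10179
T_e = (F − 1)·T₀ = (1.10179 − 1) × 290 = 29.5 K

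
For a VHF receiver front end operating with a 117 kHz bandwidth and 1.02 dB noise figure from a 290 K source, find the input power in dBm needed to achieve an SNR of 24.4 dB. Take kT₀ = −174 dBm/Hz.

−97.9 dBm

Sensitivity = −174 + 10 log₁₀(B) + NF + SNR_min
= −174 + 50.68 + 1.02 + 24.4
= −97.90 dBm → −97.9 dBm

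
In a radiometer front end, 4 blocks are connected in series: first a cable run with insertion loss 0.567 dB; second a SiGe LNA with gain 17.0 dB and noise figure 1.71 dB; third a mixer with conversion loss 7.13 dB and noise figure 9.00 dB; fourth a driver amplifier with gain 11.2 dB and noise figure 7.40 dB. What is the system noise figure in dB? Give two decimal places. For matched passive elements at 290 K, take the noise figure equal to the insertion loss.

3.76 dB

Convert to linear (a loss of L dB is a gain of −L dB): F_i = 10^(NF_i/10), G_i = 10^(G_i,dB/10)
  Stage 1: F_1 = 10^(0.567/10) = 1.139, G_1 = 10^(−0.567/10) = 0.8776
  Stage 2: F_2 = 10^(1.71/10) = 1.483, G_2 = 10^(17.0/10) = 50.12
  Stage 3: F_3 = 10^(9.00/10) = 7.943, G_3 = 10^(−7.13/10) = 0.1936
  Stage 4: F_4 = 10^(7.40/10) = 5.495, G_4 = 10^(11.2/10) = 13.18
Friis cascade:
  F = 1.139 + (1.483 − 1)/0.8776 + (7.943 − 1)/43.98 + (5.495 − 1)/8.517 = 2.375
NF = 10 log₁₀(2.375) = 3.76 dB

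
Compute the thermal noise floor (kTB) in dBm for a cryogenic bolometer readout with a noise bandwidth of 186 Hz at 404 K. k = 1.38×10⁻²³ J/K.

P_n = kTB = 1.38×10⁻²³ × 404 × 1.86×10² = 1.04×10⁻¹⁸ W
In dBm: 10 log₁₀(1.04×10⁻¹⁸ / 10⁻³) = −149.8 dBm

−149.8 dBm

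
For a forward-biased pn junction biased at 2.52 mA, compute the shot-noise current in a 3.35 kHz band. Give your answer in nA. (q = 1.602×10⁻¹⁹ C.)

I_n = √(2qI·B)
2qI·B = 2 × 1.602×10⁻¹⁹ × 2.52×10⁻³ × 3.35×10³ = 2.70×10⁻¹⁸ A²
I_n = √(2.70×10⁻¹⁸) = 1.64×10⁻⁹ A = 1.64 nA

1.64 nA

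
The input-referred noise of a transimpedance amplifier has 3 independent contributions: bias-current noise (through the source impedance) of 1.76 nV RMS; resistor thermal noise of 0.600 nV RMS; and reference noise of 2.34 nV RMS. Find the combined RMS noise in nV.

2.99 nV

Uncorrelated sources add in power (mean-square): V_tot = √(ΣV_i²)
V_tot = √[(1.76×10⁻⁹)² + (6.00×10⁻¹⁰)² + (2.34×10⁻⁹)²] = 2.99×10⁻⁹ V = 2.99 nV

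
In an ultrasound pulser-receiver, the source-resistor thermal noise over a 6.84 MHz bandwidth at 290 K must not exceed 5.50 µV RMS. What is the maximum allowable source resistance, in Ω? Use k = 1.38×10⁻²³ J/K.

276 Ω

Johnson–Nyquist: V_n = √(4kTRB) ⇒ R = V_n² / (4kTB)
4kTB = 4 × 1.38×10⁻²³ × 290 × 6.84×10⁶ = 1.09×10⁻¹³
R = (5.50×10⁻⁶)² / 1.09×10⁻¹³ = 2.76×10² Ω = 276 Ω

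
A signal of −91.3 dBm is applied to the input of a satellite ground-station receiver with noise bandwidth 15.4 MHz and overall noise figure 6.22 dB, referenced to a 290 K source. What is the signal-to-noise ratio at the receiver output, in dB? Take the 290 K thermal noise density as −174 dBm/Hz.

Noise floor: N = −174 + 10 log₁₀(B) + NF
10 log₁₀(1.54×10⁷) = 71.88 dB
N = −174 + 71.88 + 6.22 = −95.90 dBm
SNR = P_sig − N = −91.3 − (−95.90) = 4.60 dB → 4.6 dB

4.6 dB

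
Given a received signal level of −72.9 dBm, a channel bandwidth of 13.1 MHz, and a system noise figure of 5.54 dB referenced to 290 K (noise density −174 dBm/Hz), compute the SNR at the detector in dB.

24.4 dB

Noise floor: N = −174 + 10 log₁₀(B) + NF
10 log₁₀(1.31×10⁷) = 71.17 dB
N = −174 + 71.17 + 5.54 = −97.29 dBm
SNR = P_sig − N = −72.9 − (−97.29) = 24.39 dB → 24.4 dB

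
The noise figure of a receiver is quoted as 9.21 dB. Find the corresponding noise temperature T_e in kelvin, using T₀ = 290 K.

2128 K

F = 10^(9.21/10) = 8.33681
T_e = (F − 1)·T₀ = (8.33681 − 1) × 290 = 2128 K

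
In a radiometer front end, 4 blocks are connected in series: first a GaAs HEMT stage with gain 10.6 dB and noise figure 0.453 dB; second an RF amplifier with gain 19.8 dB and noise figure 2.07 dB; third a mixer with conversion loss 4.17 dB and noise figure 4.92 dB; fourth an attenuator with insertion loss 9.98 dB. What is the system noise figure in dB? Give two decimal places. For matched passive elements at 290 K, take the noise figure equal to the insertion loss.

Convert to linear (a loss of L dB is a gain of −L dB): F_i = 10^(NF_i/10), G_i = 10^(G_i,dB/10)
  Stage 1: F_1 = 10^(0.453/10) = 1.110, G_1 = 10^(10.6/10) = 11.48
  Stage 2: F_2 = 10^(2.07/10) = 1.611, G_2 = 10^(19.8/10) = 95.50
  Stage 3: F_3 = 10^(4.92/10) = 3.105, G_3 = 10^(−4.17/10) = 0.3828
  Stage 4: F_4 = 10^(9.98/10) = 9.954, G_4 = 10^(−9.98/10) = 0.1005
Friis cascade:
  F = 1.110 + (1.611 − 1)/11.48 + (3.105 − 1)/1096 + (9.954 − 1)/419.8 = 1.186
NF = 10 log₁₀(1.186) = 0.74 dB

0.74 dB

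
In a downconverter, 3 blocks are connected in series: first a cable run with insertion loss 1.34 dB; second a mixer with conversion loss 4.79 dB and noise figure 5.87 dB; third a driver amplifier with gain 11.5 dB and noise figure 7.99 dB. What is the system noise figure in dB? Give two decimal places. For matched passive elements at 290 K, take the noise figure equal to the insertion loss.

Convert to linear (a loss of L dB is a gain of −L dB): F_i = 10^(NF_i/10), G_i = 10^(G_i,dB/10)
  Stage 1: F_1 = 10^(1.34/10) = 1.361, G_1 = 10^(−1.34/10) = 0.7345
  Stage 2: F_2 = 10^(5.87/10) = 3.864, G_2 = 10^(−4.79/10) = 0.3319
  Stage 3: F_3 = 10^(7.99/10) = 6.295, G_3 = 10^(11.5/10) = 14.13
Friis cascade:
  F = 1.361 + (3.864 − 1)/0.7345 + (6.295 − 1)/0.2438 = 26.98
NF = 10 log₁₀(26.98) = 14.31 dB

14.31 dB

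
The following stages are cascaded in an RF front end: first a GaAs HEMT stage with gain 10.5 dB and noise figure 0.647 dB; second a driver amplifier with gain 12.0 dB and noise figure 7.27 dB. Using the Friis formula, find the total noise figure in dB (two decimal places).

1.89 dB

Convert to linear (a loss of L dB is a gain of −L dB): F_i = 10^(NF_i/10), G_i = 10^(G_i,dB/10)
  Stage 1: F_1 = 10^(0.647/10) = 1.161, G_1 = 10^(10.5/10) = 11.22
  Stage 2: F_2 = 10^(7.27/10) = 5.333, G_2 = 10^(12.0/10) = 15.85
Friis cascade:
  F = 1.161 + (5.333 − 1)/11.22 = 1.547
NF = 10 log₁₀(1.547) = 1.89 dB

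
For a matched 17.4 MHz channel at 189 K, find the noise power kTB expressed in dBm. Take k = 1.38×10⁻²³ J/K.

−103.4 dBm

P_n = kTB = 1.38×10⁻²³ × 189 × 1.74×10⁷ = 4.54×10⁻¹⁴ W
In dBm: 10 log₁₀(4.54×10⁻¹⁴ / 10⁻³) = −103.4 dBm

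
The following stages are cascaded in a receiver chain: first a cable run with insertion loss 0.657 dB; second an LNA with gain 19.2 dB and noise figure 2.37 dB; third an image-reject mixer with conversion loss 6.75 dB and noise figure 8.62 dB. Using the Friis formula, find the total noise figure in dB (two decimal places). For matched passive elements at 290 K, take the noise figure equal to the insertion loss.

Convert to linear (a loss of L dB is a gain of −L dB): F_i = 10^(NF_i/10), G_i = 10^(G_i,dB/10)
  Stage 1: F_1 = 10^(0.657/10) = 1.163, G_1 = 10^(−0.657/10) = 0.8596
  Stage 2: F_2 = 10^(2.37/10) = 1.726, G_2 = 10^(19.2/10) = 83.18
  Stage 3: F_3 = 10^(8.62/10) = 7.278, G_3 = 10^(−6.75/10) = 0.2113
Friis cascade:
  F = 1.163 + (1.726 − 1)/0.8596 + (7.278 − 1)/71.50 = 2.096
NF = 10 log₁₀(2.096) = 3.21 dB

3.21 dB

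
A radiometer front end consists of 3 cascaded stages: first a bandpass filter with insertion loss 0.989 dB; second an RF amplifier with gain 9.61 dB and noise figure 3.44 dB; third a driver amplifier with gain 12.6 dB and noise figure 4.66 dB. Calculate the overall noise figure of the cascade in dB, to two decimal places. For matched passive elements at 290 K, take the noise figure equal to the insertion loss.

4.82 dB

Convert to linear (a loss of L dB is a gain of −L dB): F_i = 10^(NF_i/10), G_i = 10^(G_i,dB/10)
  Stage 1: F_1 = 10^(0.989/10) = 1.256, G_1 = 10^(−0.989/10) = 0.7963
  Stage 2: F_2 = 10^(3.44/10) = 2.208, G_2 = 10^(9.61/10) = 9.141
  Stage 3: F_3 = 10^(4.66/10) = 2.924, G_3 = 10^(12.6/10) = 18.20
Friis cascade:
  F = 1.256 + (2.208 − 1)/0.7963 + (2.924 − 1)/7.279 = 3.037
NF = 10 log₁₀(3.037) = 4.82 dB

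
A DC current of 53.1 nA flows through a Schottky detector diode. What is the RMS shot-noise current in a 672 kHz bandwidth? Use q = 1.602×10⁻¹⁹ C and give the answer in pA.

I_n = √(2qI·B)
2qI·B = 2 × 1.602×10⁻¹⁹ × 5.31×10⁻⁸ × 6.72×10⁵ = 1.14×10⁻²⁰ A²
I_n = √(1.14×10⁻²⁰) = 1.07×10⁻¹⁰ A = 107 pA

107 pA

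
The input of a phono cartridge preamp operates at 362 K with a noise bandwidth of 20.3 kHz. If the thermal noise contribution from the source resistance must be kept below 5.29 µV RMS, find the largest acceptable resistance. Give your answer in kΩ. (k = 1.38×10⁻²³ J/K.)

69.0 kΩ

Johnson–Nyquist: V_n = √(4kTRB) ⇒ R = V_n² / (4kTB)
4kTB = 4 × 1.38×10⁻²³ × 362 × 2.03×10⁴ = 4.06×10⁻¹⁶
R = (5.29×10⁻⁶)² / 4.06×10⁻¹⁶ = 6.90×10⁴ Ω = 69.0 kΩ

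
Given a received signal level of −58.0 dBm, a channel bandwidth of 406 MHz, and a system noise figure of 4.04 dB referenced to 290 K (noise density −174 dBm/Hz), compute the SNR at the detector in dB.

25.9 dB

Noise floor: N = −174 + 10 log₁₀(B) + NF
10 log₁₀(4.06×10⁸) = 86.09 dB
N = −174 + 86.09 + 4.04 = −83.87 dBm
SNR = P_sig − N = −58.0 − (−83.87) = 25.87 dB → 25.9 dB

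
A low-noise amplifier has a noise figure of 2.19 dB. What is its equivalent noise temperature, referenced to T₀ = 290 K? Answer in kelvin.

190 K

F = 10^(2.19/10) = 1.65577
T_e = (F − 1)·T₀ = (1.65577 − 1) × 290 = 190 K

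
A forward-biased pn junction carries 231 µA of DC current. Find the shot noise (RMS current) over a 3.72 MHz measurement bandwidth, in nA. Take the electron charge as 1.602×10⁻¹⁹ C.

I_n = √(2qI·B)
2qI·B = 2 × 1.602×10⁻¹⁹ × 2.31×10⁻⁴ × 3.72×10⁶ = 2.75×10⁻¹⁶ A²
I_n = √(2.75×10⁻¹⁶) = 1.66×10⁻⁸ A = 16.6 nA

16.6 nA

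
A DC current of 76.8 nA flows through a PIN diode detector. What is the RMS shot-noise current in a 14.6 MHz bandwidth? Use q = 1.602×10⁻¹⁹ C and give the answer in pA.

I_n = √(2qI·B)
2qI·B = 2 × 1.602×10⁻¹⁹ × 7.68×10⁻⁸ × 1.46×10⁷ = 3.59×10⁻¹⁹ A²
I_n = √(3.59×10⁻¹⁹) = 5.99×10⁻¹⁰ A = 599 pA

599 pA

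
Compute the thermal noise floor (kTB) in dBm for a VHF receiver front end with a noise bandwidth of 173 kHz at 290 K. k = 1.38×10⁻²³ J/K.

−121.6 dBm

P_n = kTB = 1.38×10⁻²³ × 290 × 1.73×10⁵ = 6.92×10⁻¹⁶ W
In dBm: 10 log₁₀(6.92×10⁻¹⁶ / 10⁻³) = −121.6 dBm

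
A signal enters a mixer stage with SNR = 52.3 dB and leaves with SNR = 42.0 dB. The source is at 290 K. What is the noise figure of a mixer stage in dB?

NF (dB) = SNR_in(dB) − SNR_out(dB) when the source is at T₀
NF = 52.3 − 42.0 = 10.3 dB

10.3 dB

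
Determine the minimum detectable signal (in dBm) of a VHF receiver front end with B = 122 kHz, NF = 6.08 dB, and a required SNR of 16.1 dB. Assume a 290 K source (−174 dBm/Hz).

−101.0 dBm

Sensitivity = −174 + 10 log₁₀(B) + NF + SNR_min
= −174 + 50.86 + 6.08 + 16.1
= −100.96 dBm → −101.0 dBm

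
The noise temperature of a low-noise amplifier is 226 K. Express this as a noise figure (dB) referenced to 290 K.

2.50 dB

F = 1 + T_e/T₀ = 1 + 226/290 = 1.77931
NF = 10 log₁₀(1.77931) = 2.50 dB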